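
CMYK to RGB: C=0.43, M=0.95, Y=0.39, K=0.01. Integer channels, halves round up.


R = 255 × (1-C) × (1-K) = 255 × 0.57 × 0.99 = 143.8965 → 144
G = 255 × (1-M) × (1-K) = 255 × 0.05 × 0.99 = 12.6225 → 13
B = 255 × (1-Y) × (1-K) = 255 × 0.61 × 0.99 = 153.9945 → 154
= RGB(144, 13, 154)


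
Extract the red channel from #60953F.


Color: #60953F
R = 60 = 96
G = 95 = 149
B = 3F = 63
Red = 96


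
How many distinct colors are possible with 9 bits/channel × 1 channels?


Total bits = 9 bits/channel × 1 channels = 9 bits
Distinct colors = 2^9
= 512 colors


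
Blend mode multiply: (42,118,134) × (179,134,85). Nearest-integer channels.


Multiply: C = A×B/255, rounded to nearest integer
R: 42×179/255 = 7518/255 ≈ 29.482 → 29
G: 118×134/255 = 15812/255 ≈ 62.008 → 62
B: 134×85/255 = 11390/255 ≈ 44.667 → 45
= RGB(29, 62, 45)


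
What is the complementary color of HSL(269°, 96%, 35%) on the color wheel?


Complement = opposite side of color wheel = hue + 180°
H' = (269 + 180) mod 360 = 89°
S and L unchanged.
= HSL(89°, 96%, 35%)


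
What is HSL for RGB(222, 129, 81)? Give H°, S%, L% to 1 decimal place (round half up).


Normalize: R'=222/255≈0.8706, G'=129/255≈0.5059, B'=81/255≈0.3176
Max=222/255, Min=81/255, Δ=Max-Min=141/255
L = (Max+Min)/2 = (222+81)/510 = 303/510 = 0.59411… → L = 59.4%
L > 0.5 → S = Δ/(2-Max-Min) = 141/(510-222-81) = 141/207 = 0.68115… → S = 68.1%
(the 1/255 factors cancel in S and H, so raw channel differences can be used)
Max is R' → H = 60 × (((G-B)/Δ) mod 6) = 60 × (((129-81)/141) mod 6)
  48/141 = 0.3404…
  H = 60 × 0.3404… = 20.425…° → H = 20.4°
= HSL(20.4°, 68.1%, 59.4%)


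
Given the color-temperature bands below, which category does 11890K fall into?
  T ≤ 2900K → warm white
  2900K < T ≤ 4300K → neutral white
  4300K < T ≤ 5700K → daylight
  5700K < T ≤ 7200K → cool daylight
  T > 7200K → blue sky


Temperature: 11890K
11890K > 7200K → blue sky
Classification: blue sky


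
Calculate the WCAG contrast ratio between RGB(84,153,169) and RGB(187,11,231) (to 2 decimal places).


Linearize each sRGB channel c=v/255: c/12.92 if c ≤ 0.04045 else ((c+0.055)/1.055)^2.4
L = 0.2126×R_lin + 0.7152×G_lin + 0.0722×B_lin
Color 1 (84,153,169):
  R=84: 84/255≈0.3294 > 0.04045 → ((0.3294+0.055)/1.055)^2.4 ≈ 0.08866
  G=153: 153/255≈0.6000 > 0.04045 → ((0.6000+0.055)/1.055)^2.4 ≈ 0.31855
  B=169: 169/255≈0.6627 > 0.04045 → ((0.6627+0.055)/1.055)^2.4 ≈ 0.39676
  L1 = 0.2126×0.08866 + 0.7152×0.31855 + 0.0722×0.39676 ≈ 0.27532
Color 2 (187,11,231):
  R=187: 187/255≈0.7333 > 0.04045 → ((0.7333+0.055)/1.055)^2.4 ≈ 0.49693
  G=11: 11/255≈0.0431 > 0.04045 → ((0.0431+0.055)/1.055)^2.4 ≈ 0.00335
  B=231: 231/255≈0.9059 > 0.04045 → ((0.9059+0.055)/1.055)^2.4 ≈ 0.79910
  L2 = 0.2126×0.49693 + 0.7152×0.00335 + 0.0722×0.79910 ≈ 0.16574
Lighter = 0.27532, Darker = 0.16574
Ratio = (L_lighter + 0.05) / (L_darker + 0.05)
Ratio = (0.27532 + 0.05) / (0.16574 + 0.05) = 0.32532 / 0.21574 ≈ 1.5079
Ratio ≈ 1.51:1


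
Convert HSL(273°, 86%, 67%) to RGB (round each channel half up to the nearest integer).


H=273°, S=0.86, L=0.67
C = (1-|2L-1|)×S = (1-|0.34|)×0.86 = 0.5676
H' = H/60 = 273/60 ≈ 4.5500; X = C×(1-|H' mod 2 - 1|) = 0.31218
m = L - C/2 = 0.67 - 0.2838 = 0.3862
Sector ⌊H'⌋ = 4 → (R',G',B') = (0.31218, 0.0, 0.5676)
RGB = ((R'+m)×255, (G'+m)×255, (B'+m)×255) = (178.0869, 98.481, 243.219)
Round half up → RGB(178, 98, 243)


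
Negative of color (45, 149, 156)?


Invert: (255-R, 255-G, 255-B)
R: 255-45 = 210
G: 255-149 = 106
B: 255-156 = 99
= RGB(210, 106, 99)


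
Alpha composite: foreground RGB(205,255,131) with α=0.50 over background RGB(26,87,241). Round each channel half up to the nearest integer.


C = α×F + (1-α)×B, with 1-α = 0.50
R: 0.50×205 + 0.50×26 = 102.50 + 13.00 = 115.50 → 116
G: 0.50×255 + 0.50×87 = 127.50 + 43.50 = 171.00 → 171
B: 0.50×131 + 0.50×241 = 65.50 + 120.50 = 186.00 → 186
= RGB(116, 171, 186)


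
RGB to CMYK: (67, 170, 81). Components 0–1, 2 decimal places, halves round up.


R'=67/255≈0.2627, G'=170/255≈0.6667, B'=81/255≈0.3176
K = 1 - max(R',G',B') = 1 - 170/255 = 85/255 = 0.33333… → 0.33
(1-R'-K)/(1-K) simplifies to (max-R)/max with max = 170:
C = (170-67)/170 = 103/170 = 0.60588… → 0.61
M = (170-170)/170 = 0/170 = 0 → 0.00
Y = (170-81)/170 = 89/170 = 0.52352… → 0.52
= CMYK(0.61, 0.00, 0.52, 0.33)


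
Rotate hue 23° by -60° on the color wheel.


New hue = (H + rotation) mod 360
New hue = (23 -60) mod 360
= -37 mod 360
= 323°


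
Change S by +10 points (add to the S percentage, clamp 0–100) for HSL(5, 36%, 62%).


Original S = 36%
Adjustment = +10 percentage points
New S = 36 + (10) = 46
Clamp to [0, 100] → 46
= HSL(5°, 46%, 62%)


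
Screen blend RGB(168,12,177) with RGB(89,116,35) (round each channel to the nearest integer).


Screen: C = 255 - (255-A)×(255-B)/255, rounded to nearest integer
R: 255 - (255-168)×(255-89)/255 = 255 - 14442/255 ≈ 255 - 56.635 = 198.365 → 198
G: 255 - (255-12)×(255-116)/255 = 255 - 33777/255 ≈ 255 - 132.459 = 122.541 → 123
B: 255 - (255-177)×(255-35)/255 = 255 - 17160/255 ≈ 255 - 67.294 = 187.706 → 188
= RGB(198, 123, 188)


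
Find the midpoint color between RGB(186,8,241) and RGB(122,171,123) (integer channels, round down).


Midpoint: each channel = ⌊(C₁+C₂)/2⌋
R: ⌊(186+122)/2⌋ = 154
G: ⌊(8+171)/2⌋ = 89
B: ⌊(241+123)/2⌋ = 182
= RGB(154, 89, 182)


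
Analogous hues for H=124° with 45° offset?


Base hue: 124°
Left analog: (124 - 45) mod 360 = 79°
Right analog: (124 + 45) mod 360 = 169°
Analogous hues = 79° and 169°


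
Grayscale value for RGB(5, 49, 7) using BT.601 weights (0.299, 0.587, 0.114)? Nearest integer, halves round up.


Gray = 0.299×R + 0.587×G + 0.114×B
Gray = 0.299×5 + 0.587×49 + 0.114×7
Gray = 1.495 + 28.763 + 0.798
Gray = 31.056 → round half up → 31
Gray = 31


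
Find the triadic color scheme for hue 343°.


Triadic: equally spaced at 120° intervals
H1 = 343°
H2 = (343 + 120) mod 360 = 103°
H3 = (343 + 240) mod 360 = 223°
Triadic = 343°, 103°, 223°


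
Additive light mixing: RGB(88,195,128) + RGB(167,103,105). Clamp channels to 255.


Additive: each channel = min(255, C₁+C₂)
R: 88+167 = 255 → 255
G: 195+103 = 298 → 255
B: 128+105 = 233 → 233
= RGB(255, 255, 233)


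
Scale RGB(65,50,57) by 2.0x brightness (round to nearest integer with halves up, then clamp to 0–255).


Multiply each channel by 2.0, round half up, clamp to [0, 255]
R: 65×2.0 = 130
G: 50×2.0 = 100
B: 57×2.0 = 114
= RGB(130, 100, 114)


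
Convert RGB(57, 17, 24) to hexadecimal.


R = 57 → 39 (hex)
G = 17 → 11 (hex)
B = 24 → 18 (hex)
Hex = #391118


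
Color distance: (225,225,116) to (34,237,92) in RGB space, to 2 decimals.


d = √[(R₁-R₂)² + (G₁-G₂)² + (B₁-B₂)²]
d = √[(225-34)² + (225-237)² + (116-92)²]
d = √[36481 + 144 + 576]
d = √37201
d ≈ 192.88


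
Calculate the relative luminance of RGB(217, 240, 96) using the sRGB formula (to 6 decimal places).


Linearize each channel (sRGB transfer function): c = v/255; c_lin = c/12.92 if c ≤ 0.04045, else ((c+0.055)/1.055)^2.4
  R: 217/255 ≈ 0.850980 > 0.04045 → ((0.850980+0.055)/1.055)^2.4 ≈ 0.693872
  G: 240/255 ≈ 0.941176 > 0.04045 → ((0.941176+0.055)/1.055)^2.4 ≈ 0.871367
  B: 96/255 ≈ 0.376471 > 0.04045 → ((0.376471+0.055)/1.055)^2.4 ≈ 0.116971
R_lin = 0.693872, G_lin = 0.871367, B_lin = 0.116971
L = 0.2126×R + 0.7152×G + 0.0722×B
L = 0.2126×0.693872 + 0.7152×0.871367 + 0.0722×0.116971
L ≈ 0.779164


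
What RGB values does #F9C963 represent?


F9 → 249 (R)
C9 → 201 (G)
63 → 99 (B)
= RGB(249, 201, 99)


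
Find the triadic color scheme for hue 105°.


Triadic: equally spaced at 120° intervals
H1 = 105°
H2 = (105 + 120) mod 360 = 225°
H3 = (105 + 240) mod 360 = 345°
Triadic = 105°, 225°, 345°


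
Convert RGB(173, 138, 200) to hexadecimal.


R = 173 → AD (hex)
G = 138 → 8A (hex)
B = 200 → C8 (hex)
Hex = #AD8AC8


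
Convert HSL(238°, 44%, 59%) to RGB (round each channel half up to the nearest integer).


H=238°, S=0.44, L=0.59
C = (1-|2L-1|)×S = (1-|0.18|)×0.44 = 0.3608
H' = H/60 = 238/60 ≈ 3.9667; X = C×(1-|H' mod 2 - 1|) ≈ 0.0120
m = L - C/2 = 0.59 - 0.1804 = 0.4096
Sector ⌊H'⌋ = 3 → (R',G',B') = (0.0, ≈0.0120, 0.3608)
RGB = ((R'+m)×255, (G'+m)×255, (B'+m)×255) = (104.448, 107.5148, 196.452)
Round half up → RGB(104, 108, 196)


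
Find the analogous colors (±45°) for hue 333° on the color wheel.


Base hue: 333°
Left analog: (333 - 45) mod 360 = 288°
Right analog: (333 + 45) mod 360 = 18°
Analogous hues = 288° and 18°


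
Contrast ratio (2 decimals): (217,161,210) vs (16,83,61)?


Linearize each sRGB channel c=v/255: c/12.92 if c ≤ 0.04045 else ((c+0.055)/1.055)^2.4
L = 0.2126×R_lin + 0.7152×G_lin + 0.0722×B_lin
Color 1 (217,161,210):
  R=217: 217/255≈0.8510 > 0.04045 → ((0.8510+0.055)/1.055)^2.4 ≈ 0.69387
  G=161: 161/255≈0.6314 > 0.04045 → ((0.6314+0.055)/1.055)^2.4 ≈ 0.35640
  B=210: 210/255≈0.8235 > 0.04045 → ((0.8235+0.055)/1.055)^2.4 ≈ 0.64448
  L1 = 0.2126×0.69387 + 0.7152×0.35640 + 0.0722×0.64448 ≈ 0.44895
Color 2 (16,83,61):
  R=16: 16/255≈0.0627 > 0.04045 → ((0.0627+0.055)/1.055)^2.4 ≈ 0.00518
  G=83: 83/255≈0.3255 > 0.04045 → ((0.3255+0.055)/1.055)^2.4 ≈ 0.08650
  B=61: 61/255≈0.2392 > 0.04045 → ((0.2392+0.055)/1.055)^2.4 ≈ 0.04667
  L2 = 0.2126×0.00518 + 0.7152×0.08650 + 0.0722×0.04667 ≈ 0.06634
Lighter = 0.44895, Darker = 0.06634
Ratio = (L_lighter + 0.05) / (L_darker + 0.05)
Ratio = (0.44895 + 0.05) / (0.06634 + 0.05) = 0.49895 / 0.11634 ≈ 4.2888
Ratio ≈ 4.29:1


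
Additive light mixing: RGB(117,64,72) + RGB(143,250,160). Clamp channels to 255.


Additive: each channel = min(255, C₁+C₂)
R: 117+143 = 260 → 255
G: 64+250 = 314 → 255
B: 72+160 = 232 → 232
= RGB(255, 255, 232)


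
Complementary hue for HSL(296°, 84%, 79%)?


Complement = opposite side of color wheel = hue + 180°
H' = (296 + 180) mod 360 = 116°
S and L unchanged.
= HSL(116°, 84%, 79%)


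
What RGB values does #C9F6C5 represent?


C9 → 201 (R)
F6 → 246 (G)
C5 → 197 (B)
= RGB(201, 246, 197)


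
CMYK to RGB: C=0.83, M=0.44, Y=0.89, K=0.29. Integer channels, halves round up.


R = 255 × (1-C) × (1-K) = 255 × 0.17 × 0.71 = 30.7785 → 31
G = 255 × (1-M) × (1-K) = 255 × 0.56 × 0.71 = 101.388 → 101
B = 255 × (1-Y) × (1-K) = 255 × 0.11 × 0.71 = 19.9155 → 20
= RGB(31, 101, 20)


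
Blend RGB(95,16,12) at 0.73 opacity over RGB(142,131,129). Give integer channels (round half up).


C = α×F + (1-α)×B, with 1-α = 0.27
R: 0.73×95 + 0.27×142 = 69.35 + 38.34 = 107.69 → 108
G: 0.73×16 + 0.27×131 = 11.68 + 35.37 = 47.05 → 47
B: 0.73×12 + 0.27×129 = 8.76 + 34.83 = 43.59 → 44
= RGB(108, 47, 44)


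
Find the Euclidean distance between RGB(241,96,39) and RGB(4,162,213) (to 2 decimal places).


d = √[(R₁-R₂)² + (G₁-G₂)² + (B₁-B₂)²]
d = √[(241-4)² + (96-162)² + (39-213)²]
d = √[56169 + 4356 + 30276]
d = √90801
d ≈ 301.33


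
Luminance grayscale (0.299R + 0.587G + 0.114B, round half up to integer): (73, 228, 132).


Gray = 0.299×R + 0.587×G + 0.114×B
Gray = 0.299×73 + 0.587×228 + 0.114×132
Gray = 21.827 + 133.836 + 15.048
Gray = 170.711 → round half up → 171
Gray = 171


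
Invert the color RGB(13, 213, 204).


Invert: (255-R, 255-G, 255-B)
R: 255-13 = 242
G: 255-213 = 42
B: 255-204 = 51
= RGB(242, 42, 51)


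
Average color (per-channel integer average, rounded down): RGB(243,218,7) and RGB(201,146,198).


Midpoint: each channel = ⌊(C₁+C₂)/2⌋
R: ⌊(243+201)/2⌋ = 222
G: ⌊(218+146)/2⌋ = 182
B: ⌊(7+198)/2⌋ = 102
= RGB(222, 182, 102)


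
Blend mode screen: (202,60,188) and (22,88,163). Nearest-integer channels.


Screen: C = 255 - (255-A)×(255-B)/255, rounded to nearest integer
R: 255 - (255-202)×(255-22)/255 = 255 - 12349/255 ≈ 255 - 48.427 = 206.573 → 207
G: 255 - (255-60)×(255-88)/255 = 255 - 32565/255 ≈ 255 - 127.706 = 127.294 → 127
B: 255 - (255-188)×(255-163)/255 = 255 - 6164/255 ≈ 255 - 24.173 = 230.827 → 231
= RGB(207, 127, 231)


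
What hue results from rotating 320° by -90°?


New hue = (H + rotation) mod 360
New hue = (320 -90) mod 360
= 230 mod 360
= 230°


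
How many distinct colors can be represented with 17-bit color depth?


Colors = 2^bits = 2^17
= 131,072 colors


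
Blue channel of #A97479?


Color: #A97479
R = A9 = 169
G = 74 = 116
B = 79 = 121
Blue = 121


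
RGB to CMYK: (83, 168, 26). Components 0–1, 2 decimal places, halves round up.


R'=83/255≈0.3255, G'=168/255≈0.6588, B'=26/255≈0.1020
K = 1 - max(R',G',B') = 1 - 168/255 = 87/255 = 0.34117… → 0.34
(1-R'-K)/(1-K) simplifies to (max-R)/max with max = 168:
C = (168-83)/168 = 85/168 = 0.50595… → 0.51
M = (168-168)/168 = 0/168 = 0 → 0.00
Y = (168-26)/168 = 142/168 = 0.84523… → 0.85
= CMYK(0.51, 0.00, 0.85, 0.34)


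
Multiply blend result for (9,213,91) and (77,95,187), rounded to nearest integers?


Multiply: C = A×B/255, rounded to nearest integer
R: 9×77/255 = 693/255 ≈ 2.718 → 3
G: 213×95/255 = 20235/255 ≈ 79.353 → 79
B: 91×187/255 = 17017/255 ≈ 66.733 → 67
= RGB(3, 79, 67)


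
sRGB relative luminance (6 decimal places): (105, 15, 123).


Linearize each channel (sRGB transfer function): c = v/255; c_lin = c/12.92 if c ≤ 0.04045, else ((c+0.055)/1.055)^2.4
  R: 105/255 ≈ 0.411765 > 0.04045 → ((0.411765+0.055)/1.055)^2.4 ≈ 0.141263
  G: 15/255 ≈ 0.058824 > 0.04045 → ((0.058824+0.055)/1.055)^2.4 ≈ 0.004777
  B: 123/255 ≈ 0.482353 > 0.04045 → ((0.482353+0.055)/1.055)^2.4 ≈ 0.198069
R_lin = 0.141263, G_lin = 0.004777, B_lin = 0.198069
L = 0.2126×R + 0.7152×G + 0.0722×B
L = 0.2126×0.141263 + 0.7152×0.004777 + 0.0722×0.198069
L ≈ 0.047750


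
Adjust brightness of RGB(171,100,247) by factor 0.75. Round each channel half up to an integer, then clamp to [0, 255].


Multiply each channel by 0.75, round half up, clamp to [0, 255]
R: 171×0.75 = 128.25 → round → 128
G: 100×0.75 = 75
B: 247×0.75 = 185.25 → round → 185
= RGB(128, 75, 185)


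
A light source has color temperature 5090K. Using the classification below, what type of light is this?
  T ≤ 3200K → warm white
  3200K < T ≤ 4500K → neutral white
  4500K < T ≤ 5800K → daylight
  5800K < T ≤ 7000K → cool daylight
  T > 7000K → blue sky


Temperature: 5090K
4500K < 5090K ≤ 5800K → daylight
Classification: daylight


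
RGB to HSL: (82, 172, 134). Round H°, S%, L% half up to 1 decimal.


Normalize: R'=82/255≈0.3216, G'=172/255≈0.6745, B'=134/255≈0.5255
Max=172/255, Min=82/255, Δ=Max-Min=90/255
L = (Max+Min)/2 = (172+82)/510 = 254/510 = 0.49803… → L = 49.8%
L ≤ 0.5 → S = Δ/(Max+Min) = 90/(172+82) = 90/254 = 0.35433… → S = 35.4%
(the 1/255 factors cancel in S and H, so raw channel differences can be used)
Max is G' → H = 60 × ((B-R)/Δ + 2) = 60 × ((134-82)/90 + 2)
  52/90 + 2 = 0.5777… + 2 = 2.5777…
  H = 60 × 2.5777… = 154.666…° → H = 154.7°
= HSL(154.7°, 35.4%, 49.8%)


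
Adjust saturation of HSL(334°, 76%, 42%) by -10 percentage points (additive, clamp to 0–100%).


Original S = 76%
Adjustment = -10 percentage points
New S = 76 + (-10) = 66
Clamp to [0, 100] → 66
= HSL(334°, 66%, 42%)


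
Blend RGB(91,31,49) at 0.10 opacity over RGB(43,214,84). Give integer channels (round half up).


C = α×F + (1-α)×B, with 1-α = 0.90
R: 0.10×91 + 0.90×43 = 9.10 + 38.70 = 47.80 → 48
G: 0.10×31 + 0.90×214 = 3.10 + 192.60 = 195.70 → 196
B: 0.10×49 + 0.90×84 = 4.90 + 75.60 = 80.50 → 81
= RGB(48, 196, 81)


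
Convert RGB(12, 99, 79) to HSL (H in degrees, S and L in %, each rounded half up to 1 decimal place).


Normalize: R'=12/255≈0.0471, G'=99/255≈0.3882, B'=79/255≈0.3098
Max=99/255, Min=12/255, Δ=Max-Min=87/255
L = (Max+Min)/2 = (99+12)/510 = 111/510 = 0.21764… → L = 21.8%
L ≤ 0.5 → S = Δ/(Max+Min) = 87/(99+12) = 87/111 = 0.78378… → S = 78.4%
(the 1/255 factors cancel in S and H, so raw channel differences can be used)
Max is G' → H = 60 × ((B-R)/Δ + 2) = 60 × ((79-12)/87 + 2)
  67/87 + 2 = 0.7701… + 2 = 2.7701…
  H = 60 × 2.7701… = 166.206…° → H = 166.2°
= HSL(166.2°, 78.4%, 21.8%)


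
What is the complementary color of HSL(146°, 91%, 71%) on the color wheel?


Complement = opposite side of color wheel = hue + 180°
H' = (146 + 180) mod 360 = 326°
S and L unchanged.
= HSL(326°, 91%, 71%)


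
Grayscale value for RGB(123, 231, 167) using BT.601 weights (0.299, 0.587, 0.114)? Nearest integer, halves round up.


Gray = 0.299×R + 0.587×G + 0.114×B
Gray = 0.299×123 + 0.587×231 + 0.114×167
Gray = 36.777 + 135.597 + 19.038
Gray = 191.412 → round half up → 191
Gray = 191


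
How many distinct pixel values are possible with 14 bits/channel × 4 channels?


Total bits = 14 bits/channel × 4 channels = 56 bits
Distinct pixel values = 2^56
= 72,057,594,037,927,936 pixel values


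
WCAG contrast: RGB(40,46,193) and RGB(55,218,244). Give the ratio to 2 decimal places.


Linearize each sRGB channel c=v/255: c/12.92 if c ≤ 0.04045 else ((c+0.055)/1.055)^2.4
L = 0.2126×R_lin + 0.7152×G_lin + 0.0722×B_lin
Color 1 (40,46,193):
  R=40: 40/255≈0.1569 > 0.04045 → ((0.1569+0.055)/1.055)^2.4 ≈ 0.02122
  G=46: 46/255≈0.1804 > 0.04045 → ((0.1804+0.055)/1.055)^2.4 ≈ 0.02732
  B=193: 193/255≈0.7569 > 0.04045 → ((0.7569+0.055)/1.055)^2.4 ≈ 0.53328
  L1 = 0.2126×0.02122 + 0.7152×0.02732 + 0.0722×0.53328 ≈ 0.06255
Color 2 (55,218,244):
  R=55: 55/255≈0.2157 > 0.04045 → ((0.2157+0.055)/1.055)^2.4 ≈ 0.03820
  G=218: 218/255≈0.8549 > 0.04045 → ((0.8549+0.055)/1.055)^2.4 ≈ 0.70110
  B=244: 244/255≈0.9569 > 0.04045 → ((0.9569+0.055)/1.055)^2.4 ≈ 0.90466
  L2 = 0.2126×0.03820 + 0.7152×0.70110 + 0.0722×0.90466 ≈ 0.57487
Lighter = 0.57487, Darker = 0.06255
Ratio = (L_lighter + 0.05) / (L_darker + 0.05)
Ratio = (0.57487 + 0.05) / (0.06255 + 0.05) = 0.62487 / 0.11255 ≈ 5.5517
Ratio ≈ 5.55:1


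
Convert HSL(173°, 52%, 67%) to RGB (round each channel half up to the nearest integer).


H=173°, S=0.52, L=0.67
C = (1-|2L-1|)×S = (1-|0.34|)×0.52 = 0.3432
H' = H/60 = 173/60 ≈ 2.8833; X = C×(1-|H' mod 2 - 1|) = 0.30316
m = L - C/2 = 0.67 - 0.1716 = 0.4984
Sector ⌊H'⌋ = 2 → (R',G',B') = (0.0, 0.3432, 0.30316)
RGB = ((R'+m)×255, (G'+m)×255, (B'+m)×255) = (127.092, 214.608, 204.3978)
Round half up → RGB(127, 215, 204)


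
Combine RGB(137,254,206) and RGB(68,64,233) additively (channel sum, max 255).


Additive: each channel = min(255, C₁+C₂)
R: 137+68 = 205 → 205
G: 254+64 = 318 → 255
B: 206+233 = 439 → 255
= RGB(205, 255, 255)


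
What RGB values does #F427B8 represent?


F4 → 244 (R)
27 → 39 (G)
B8 → 184 (B)
= RGB(244, 39, 184)


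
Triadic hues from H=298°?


Triadic: equally spaced at 120° intervals
H1 = 298°
H2 = (298 + 120) mod 360 = 58°
H3 = (298 + 240) mod 360 = 178°
Triadic = 298°, 58°, 178°


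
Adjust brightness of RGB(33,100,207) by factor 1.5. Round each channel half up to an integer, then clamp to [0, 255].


Multiply each channel by 1.5, round half up, clamp to [0, 255]
R: 33×1.5 = 49.5 → round → 50
G: 100×1.5 = 150
B: 207×1.5 = 310.5 → round → 311 → clamp → 255
= RGB(50, 150, 255)


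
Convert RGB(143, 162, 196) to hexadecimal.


R = 143 → 8F (hex)
G = 162 → A2 (hex)
B = 196 → C4 (hex)
Hex = #8FA2C4


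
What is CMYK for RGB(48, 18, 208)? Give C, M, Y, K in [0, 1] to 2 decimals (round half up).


R'=48/255≈0.1882, G'=18/255≈0.0706, B'=208/255≈0.8157
K = 1 - max(R',G',B') = 1 - 208/255 = 47/255 = 0.18431… → 0.18
(1-R'-K)/(1-K) simplifies to (max-R)/max with max = 208:
C = (208-48)/208 = 160/208 = 0.76923… → 0.77
M = (208-18)/208 = 190/208 = 0.91346… → 0.91
Y = (208-208)/208 = 0/208 = 0 → 0.00
= CMYK(0.77, 0.91, 0.00, 0.18)


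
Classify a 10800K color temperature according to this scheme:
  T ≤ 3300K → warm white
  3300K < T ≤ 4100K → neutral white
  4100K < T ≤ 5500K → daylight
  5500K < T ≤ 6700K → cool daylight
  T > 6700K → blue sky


Temperature: 10800K
10800K > 6700K → blue sky
Classification: blue sky


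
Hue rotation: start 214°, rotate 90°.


New hue = (H + rotation) mod 360
New hue = (214 + 90) mod 360
= 304 mod 360
= 304°


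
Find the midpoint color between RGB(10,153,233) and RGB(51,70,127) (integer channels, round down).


Midpoint: each channel = ⌊(C₁+C₂)/2⌋
R: ⌊(10+51)/2⌋ = 30
G: ⌊(153+70)/2⌋ = 111
B: ⌊(233+127)/2⌋ = 180
= RGB(30, 111, 180)


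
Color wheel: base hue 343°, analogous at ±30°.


Base hue: 343°
Left analog: (343 - 30) mod 360 = 313°
Right analog: (343 + 30) mod 360 = 13°
Analogous hues = 313° and 13°


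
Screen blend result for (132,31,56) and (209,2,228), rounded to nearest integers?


Screen: C = 255 - (255-A)×(255-B)/255, rounded to nearest integer
R: 255 - (255-132)×(255-209)/255 = 255 - 5658/255 ≈ 255 - 22.188 = 232.812 → 233
G: 255 - (255-31)×(255-2)/255 = 255 - 56672/255 ≈ 255 - 222.243 = 32.757 → 33
B: 255 - (255-56)×(255-228)/255 = 255 - 5373/255 ≈ 255 - 21.071 = 233.929 → 234
= RGB(233, 33, 234)


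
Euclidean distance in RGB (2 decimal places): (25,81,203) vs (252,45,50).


d = √[(R₁-R₂)² + (G₁-G₂)² + (B₁-B₂)²]
d = √[(25-252)² + (81-45)² + (203-50)²]
d = √[51529 + 1296 + 23409]
d = √76234
d ≈ 276.11


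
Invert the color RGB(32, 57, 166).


Invert: (255-R, 255-G, 255-B)
R: 255-32 = 223
G: 255-57 = 198
B: 255-166 = 89
= RGB(223, 198, 89)


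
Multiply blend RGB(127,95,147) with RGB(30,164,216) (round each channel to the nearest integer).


Multiply: C = A×B/255, rounded to nearest integer
R: 127×30/255 = 3810/255 ≈ 14.941 → 15
G: 95×164/255 = 15580/255 ≈ 61.098 → 61
B: 147×216/255 = 31752/255 ≈ 124.518 → 125
= RGB(15, 61, 125)


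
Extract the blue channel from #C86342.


Color: #C86342
R = C8 = 200
G = 63 = 99
B = 42 = 66
Blue = 66


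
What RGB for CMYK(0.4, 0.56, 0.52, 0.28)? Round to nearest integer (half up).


R = 255 × (1-C) × (1-K) = 255 × 0.60 × 0.72 = 110.16 → 110
G = 255 × (1-M) × (1-K) = 255 × 0.44 × 0.72 = 80.784 → 81
B = 255 × (1-Y) × (1-K) = 255 × 0.48 × 0.72 = 88.128 → 88
= RGB(110, 81, 88)


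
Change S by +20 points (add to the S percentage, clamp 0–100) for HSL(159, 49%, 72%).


Original S = 49%
Adjustment = +20 percentage points
New S = 49 + (20) = 69
Clamp to [0, 100] → 69
= HSL(159°, 69%, 72%)


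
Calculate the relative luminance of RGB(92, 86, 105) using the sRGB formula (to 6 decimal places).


Linearize each channel (sRGB transfer function): c = v/255; c_lin = c/12.92 if c ≤ 0.04045, else ((c+0.055)/1.055)^2.4
  R: 92/255 ≈ 0.360784 > 0.04045 → ((0.360784+0.055)/1.055)^2.4 ≈ 0.107023
  G: 86/255 ≈ 0.337255 > 0.04045 → ((0.337255+0.055)/1.055)^2.4 ≈ 0.093059
  B: 105/255 ≈ 0.411765 > 0.04045 → ((0.411765+0.055)/1.055)^2.4 ≈ 0.141263
R_lin = 0.107023, G_lin = 0.093059, B_lin = 0.141263
L = 0.2126×R + 0.7152×G + 0.0722×B
L = 0.2126×0.107023 + 0.7152×0.093059 + 0.0722×0.141263
L ≈ 0.099508


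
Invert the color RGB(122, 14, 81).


Invert: (255-R, 255-G, 255-B)
R: 255-122 = 133
G: 255-14 = 241
B: 255-81 = 174
= RGB(133, 241, 174)


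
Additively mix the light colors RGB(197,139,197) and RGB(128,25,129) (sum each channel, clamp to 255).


Additive: each channel = min(255, C₁+C₂)
R: 197+128 = 325 → 255
G: 139+25 = 164 → 164
B: 197+129 = 326 → 255
= RGB(255, 164, 255)


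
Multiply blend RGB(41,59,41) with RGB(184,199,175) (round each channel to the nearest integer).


Multiply: C = A×B/255, rounded to nearest integer
R: 41×184/255 = 7544/255 ≈ 29.584 → 30
G: 59×199/255 = 11741/255 ≈ 46.043 → 46
B: 41×175/255 = 7175/255 ≈ 28.137 → 28
= RGB(30, 46, 28)


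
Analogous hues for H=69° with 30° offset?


Base hue: 69°
Left analog: (69 - 30) mod 360 = 39°
Right analog: (69 + 30) mod 360 = 99°
Analogous hues = 39° and 99°


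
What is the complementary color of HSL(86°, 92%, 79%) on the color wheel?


Complement = opposite side of color wheel = hue + 180°
H' = (86 + 180) mod 360 = 266°
S and L unchanged.
= HSL(266°, 92%, 79%)


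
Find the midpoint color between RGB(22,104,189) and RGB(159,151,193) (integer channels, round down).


Midpoint: each channel = ⌊(C₁+C₂)/2⌋
R: ⌊(22+159)/2⌋ = 90
G: ⌊(104+151)/2⌋ = 127
B: ⌊(189+193)/2⌋ = 191
= RGB(90, 127, 191)


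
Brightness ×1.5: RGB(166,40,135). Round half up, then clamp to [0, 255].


Multiply each channel by 1.5, round half up, clamp to [0, 255]
R: 166×1.5 = 249
G: 40×1.5 = 60
B: 135×1.5 = 202.5 → round → 203
= RGB(249, 60, 203)


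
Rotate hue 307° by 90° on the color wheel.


New hue = (H + rotation) mod 360
New hue = (307 + 90) mod 360
= 397 mod 360
= 37°


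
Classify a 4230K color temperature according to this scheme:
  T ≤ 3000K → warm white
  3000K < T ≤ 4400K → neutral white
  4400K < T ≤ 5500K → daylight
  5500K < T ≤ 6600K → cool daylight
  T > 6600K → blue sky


Temperature: 4230K
3000K < 4230K ≤ 4400K → neutral white
Classification: neutral white


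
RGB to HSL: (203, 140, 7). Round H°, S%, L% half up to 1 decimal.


Normalize: R'=203/255≈0.7961, G'=140/255≈0.5490, B'=7/255≈0.0275
Max=203/255, Min=7/255, Δ=Max-Min=196/255
L = (Max+Min)/2 = (203+7)/510 = 210/510 = 0.41176… → L = 41.2%
L ≤ 0.5 → S = Δ/(Max+Min) = 196/(203+7) = 196/210 = 0.93333… → S = 93.3%
(the 1/255 factors cancel in S and H, so raw channel differences can be used)
Max is R' → H = 60 × (((G-B)/Δ) mod 6) = 60 × (((140-7)/196) mod 6)
  133/196 = 0.6785…
  H = 60 × 0.6785… = 40.714…° → H = 40.7°
= HSL(40.7°, 93.3%, 41.2%)


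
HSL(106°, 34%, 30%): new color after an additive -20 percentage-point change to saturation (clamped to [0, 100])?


Original S = 34%
Adjustment = -20 percentage points
New S = 34 + (-20) = 14
Clamp to [0, 100] → 14
= HSL(106°, 14%, 30%)


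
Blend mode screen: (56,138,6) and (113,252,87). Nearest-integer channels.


Screen: C = 255 - (255-A)×(255-B)/255, rounded to nearest integer
R: 255 - (255-56)×(255-113)/255 = 255 - 28258/255 ≈ 255 - 110.816 = 144.184 → 144
G: 255 - (255-138)×(255-252)/255 = 255 - 351/255 ≈ 255 - 1.376 = 253.624 → 254
B: 255 - (255-6)×(255-87)/255 = 255 - 41832/255 ≈ 255 - 164.047 = 90.953 → 91
= RGB(144, 254, 91)


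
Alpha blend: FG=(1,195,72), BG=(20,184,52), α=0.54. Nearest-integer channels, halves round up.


C = α×F + (1-α)×B, with 1-α = 0.46
R: 0.54×1 + 0.46×20 = 0.54 + 9.20 = 9.74 → 10
G: 0.54×195 + 0.46×184 = 105.30 + 84.64 = 189.94 → 190
B: 0.54×72 + 0.46×52 = 38.88 + 23.92 = 62.80 → 63
= RGB(10, 190, 63)


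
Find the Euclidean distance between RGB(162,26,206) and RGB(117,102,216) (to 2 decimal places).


d = √[(R₁-R₂)² + (G₁-G₂)² + (B₁-B₂)²]
d = √[(162-117)² + (26-102)² + (206-216)²]
d = √[2025 + 5776 + 100]
d = √7901
d ≈ 88.89


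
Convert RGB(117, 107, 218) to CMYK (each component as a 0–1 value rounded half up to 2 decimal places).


R'=117/255≈0.4588, G'=107/255≈0.4196, B'=218/255≈0.8549
K = 1 - max(R',G',B') = 1 - 218/255 = 37/255 = 0.14509… → 0.15
(1-R'-K)/(1-K) simplifies to (max-R)/max with max = 218:
C = (218-117)/218 = 101/218 = 0.46330… → 0.46
M = (218-107)/218 = 111/218 = 0.50917… → 0.51
Y = (218-218)/218 = 0/218 = 0 → 0.00
= CMYK(0.46, 0.51, 0.00, 0.15)


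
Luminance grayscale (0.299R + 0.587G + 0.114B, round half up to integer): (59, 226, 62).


Gray = 0.299×R + 0.587×G + 0.114×B
Gray = 0.299×59 + 0.587×226 + 0.114×62
Gray = 17.641 + 132.662 + 7.068
Gray = 157.371 → round half up → 157
Gray = 157


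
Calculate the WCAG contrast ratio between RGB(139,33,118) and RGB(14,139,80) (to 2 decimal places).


Linearize each sRGB channel c=v/255: c/12.92 if c ≤ 0.04045 else ((c+0.055)/1.055)^2.4
L = 0.2126×R_lin + 0.7152×G_lin + 0.0722×B_lin
Color 1 (139,33,118):
  R=139: 139/255≈0.5451 > 0.04045 → ((0.5451+0.055)/1.055)^2.4 ≈ 0.25818
  G=33: 33/255≈0.1294 > 0.04045 → ((0.1294+0.055)/1.055)^2.4 ≈ 0.01521
  B=118: 118/255≈0.4627 > 0.04045 → ((0.4627+0.055)/1.055)^2.4 ≈ 0.18116
  L1 = 0.2126×0.25818 + 0.7152×0.01521 + 0.0722×0.18116 ≈ 0.07885
Color 2 (14,139,80):
  R=14: 14/255≈0.0549 > 0.04045 → ((0.0549+0.055)/1.055)^2.4 ≈ 0.00439
  G=139: 139/255≈0.5451 > 0.04045 → ((0.5451+0.055)/1.055)^2.4 ≈ 0.25818
  B=80: 80/255≈0.3137 > 0.04045 → ((0.3137+0.055)/1.055)^2.4 ≈ 0.08022
  L2 = 0.2126×0.00439 + 0.7152×0.25818 + 0.0722×0.08022 ≈ 0.19138
Lighter = 0.19138, Darker = 0.07885
Ratio = (L_lighter + 0.05) / (L_darker + 0.05)
Ratio = (0.19138 + 0.05) / (0.07885 + 0.05) = 0.24138 / 0.12885 ≈ 1.8734
Ratio ≈ 1.87:1


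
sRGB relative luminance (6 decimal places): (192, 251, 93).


Linearize each channel (sRGB transfer function): c = v/255; c_lin = c/12.92 if c ≤ 0.04045, else ((c+0.055)/1.055)^2.4
  R: 192/255 ≈ 0.752941 > 0.04045 → ((0.752941+0.055)/1.055)^2.4 ≈ 0.527115
  G: 251/255 ≈ 0.984314 > 0.04045 → ((0.984314+0.055)/1.055)^2.4 ≈ 0.964686
  B: 93/255 ≈ 0.364706 > 0.04045 → ((0.364706+0.055)/1.055)^2.4 ≈ 0.109462
R_lin = 0.527115, G_lin = 0.964686, B_lin = 0.109462
L = 0.2126×R + 0.7152×G + 0.0722×B
L = 0.2126×0.527115 + 0.7152×0.964686 + 0.0722×0.109462
L ≈ 0.809911


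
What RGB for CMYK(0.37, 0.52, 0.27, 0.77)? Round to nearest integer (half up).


R = 255 × (1-C) × (1-K) = 255 × 0.63 × 0.23 = 36.9495 → 37
G = 255 × (1-M) × (1-K) = 255 × 0.48 × 0.23 = 28.152 → 28
B = 255 × (1-Y) × (1-K) = 255 × 0.73 × 0.23 = 42.8145 → 43
= RGB(37, 28, 43)


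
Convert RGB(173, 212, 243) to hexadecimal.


R = 173 → AD (hex)
G = 212 → D4 (hex)
B = 243 → F3 (hex)
Hex = #ADD4F3


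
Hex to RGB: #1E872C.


1E → 30 (R)
87 → 135 (G)
2C → 44 (B)
= RGB(30, 135, 44)


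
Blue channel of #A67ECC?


Color: #A67ECC
R = A6 = 166
G = 7E = 126
B = CC = 204
Blue = 204


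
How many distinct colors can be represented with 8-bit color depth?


Colors = 2^bits = 2^8
= 256 colors


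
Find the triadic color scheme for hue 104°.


Triadic: equally spaced at 120° intervals
H1 = 104°
H2 = (104 + 120) mod 360 = 224°
H3 = (104 + 240) mod 360 = 344°
Triadic = 104°, 224°, 344°


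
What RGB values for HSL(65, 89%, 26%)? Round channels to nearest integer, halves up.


H=65°, S=0.89, L=0.26
C = (1-|2L-1|)×S = (1-|-0.48|)×0.89 = 0.4628
H' = H/60 = 65/60 ≈ 1.0833; X = C×(1-|H' mod 2 - 1|) ≈ 0.4242
m = L - C/2 = 0.26 - 0.2314 = 0.0286
Sector ⌊H'⌋ = 1 → (R',G',B') = (≈0.4242, 0.4628, 0.0)
RGB = ((R'+m)×255, (G'+m)×255, (B'+m)×255) = (115.4725, 125.307, 7.293)
Round half up → RGB(115, 125, 7)


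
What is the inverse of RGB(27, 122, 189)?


Invert: (255-R, 255-G, 255-B)
R: 255-27 = 228
G: 255-122 = 133
B: 255-189 = 66
= RGB(228, 133, 66)


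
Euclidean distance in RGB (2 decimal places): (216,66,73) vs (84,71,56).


d = √[(R₁-R₂)² + (G₁-G₂)² + (B₁-B₂)²]
d = √[(216-84)² + (66-71)² + (73-56)²]
d = √[17424 + 25 + 289]
d = √17738
d ≈ 133.18


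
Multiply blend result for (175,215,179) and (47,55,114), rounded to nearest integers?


Multiply: C = A×B/255, rounded to nearest integer
R: 175×47/255 = 8225/255 ≈ 32.255 → 32
G: 215×55/255 = 11825/255 ≈ 46.373 → 46
B: 179×114/255 = 20406/255 ≈ 80.024 → 80
= RGB(32, 46, 80)


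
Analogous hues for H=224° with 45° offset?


Base hue: 224°
Left analog: (224 - 45) mod 360 = 179°
Right analog: (224 + 45) mod 360 = 269°
Analogous hues = 179° and 269°


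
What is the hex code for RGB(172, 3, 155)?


R = 172 → AC (hex)
G = 3 → 03 (hex)
B = 155 → 9B (hex)
Hex = #AC039B


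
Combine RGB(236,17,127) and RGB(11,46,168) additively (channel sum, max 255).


Additive: each channel = min(255, C₁+C₂)
R: 236+11 = 247 → 247
G: 17+46 = 63 → 63
B: 127+168 = 295 → 255
= RGB(247, 63, 255)


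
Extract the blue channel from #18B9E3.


Color: #18B9E3
R = 18 = 24
G = B9 = 185
B = E3 = 227
Blue = 227


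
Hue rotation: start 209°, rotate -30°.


New hue = (H + rotation) mod 360
New hue = (209 -30) mod 360
= 179 mod 360
= 179°


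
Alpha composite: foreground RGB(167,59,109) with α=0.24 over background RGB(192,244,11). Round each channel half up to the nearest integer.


C = α×F + (1-α)×B, with 1-α = 0.76
R: 0.24×167 + 0.76×192 = 40.08 + 145.92 = 186.00 → 186
G: 0.24×59 + 0.76×244 = 14.16 + 185.44 = 199.60 → 200
B: 0.24×109 + 0.76×11 = 26.16 + 8.36 = 34.52 → 35
= RGB(186, 200, 35)


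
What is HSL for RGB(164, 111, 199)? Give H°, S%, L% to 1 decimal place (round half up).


Normalize: R'=164/255≈0.6431, G'=111/255≈0.4353, B'=199/255≈0.7804
Max=199/255, Min=111/255, Δ=Max-Min=88/255
L = (Max+Min)/2 = (199+111)/510 = 310/510 = 0.60784… → L = 60.8%
L > 0.5 → S = Δ/(2-Max-Min) = 88/(510-199-111) = 88/200 = 0.44 → S = 44.0%
(the 1/255 factors cancel in S and H, so raw channel differences can be used)
Max is B' → H = 60 × ((R-G)/Δ + 4) = 60 × ((164-111)/88 + 4)
  53/88 + 4 = 0.6022… + 4 = 4.6022…
  H = 60 × 4.6022… = 276.136…° → H = 276.1°
= HSL(276.1°, 44.0%, 60.8%)


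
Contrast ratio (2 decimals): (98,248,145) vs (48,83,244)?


Linearize each sRGB channel c=v/255: c/12.92 if c ≤ 0.04045 else ((c+0.055)/1.055)^2.4
L = 0.2126×R_lin + 0.7152×G_lin + 0.0722×B_lin
Color 1 (98,248,145):
  R=98: 98/255≈0.3843 > 0.04045 → ((0.3843+0.055)/1.055)^2.4 ≈ 0.12214
  G=248: 248/255≈0.9725 > 0.04045 → ((0.9725+0.055)/1.055)^2.4 ≈ 0.93869
  B=145: 145/255≈0.5686 > 0.04045 → ((0.5686+0.055)/1.055)^2.4 ≈ 0.28315
  L1 = 0.2126×0.12214 + 0.7152×0.93869 + 0.0722×0.28315 ≈ 0.71776
Color 2 (48,83,244):
  R=48: 48/255≈0.1882 > 0.04045 → ((0.1882+0.055)/1.055)^2.4 ≈ 0.02956
  G=83: 83/255≈0.3255 > 0.04045 → ((0.3255+0.055)/1.055)^2.4 ≈ 0.08650
  B=244: 244/255≈0.9569 > 0.04045 → ((0.9569+0.055)/1.055)^2.4 ≈ 0.90466
  L2 = 0.2126×0.02956 + 0.7152×0.08650 + 0.0722×0.90466 ≈ 0.13347
Lighter = 0.71776, Darker = 0.13347
Ratio = (L_lighter + 0.05) / (L_darker + 0.05)
Ratio = (0.71776 + 0.05) / (0.13347 + 0.05) = 0.76776 / 0.18347 ≈ 4.1848
Ratio ≈ 4.18:1


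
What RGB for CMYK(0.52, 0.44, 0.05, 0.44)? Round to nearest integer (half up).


R = 255 × (1-C) × (1-K) = 255 × 0.48 × 0.56 = 68.544 → 69
G = 255 × (1-M) × (1-K) = 255 × 0.56 × 0.56 = 79.968 → 80
B = 255 × (1-Y) × (1-K) = 255 × 0.95 × 0.56 = 135.66 → 136
= RGB(69, 80, 136)


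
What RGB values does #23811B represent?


23 → 35 (R)
81 → 129 (G)
1B → 27 (B)
= RGB(35, 129, 27)


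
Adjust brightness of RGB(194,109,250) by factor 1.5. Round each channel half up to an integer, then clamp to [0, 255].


Multiply each channel by 1.5, round half up, clamp to [0, 255]
R: 194×1.5 = 291 → clamp → 255
G: 109×1.5 = 163.5 → round → 164
B: 250×1.5 = 375 → clamp → 255
= RGB(255, 164, 255)


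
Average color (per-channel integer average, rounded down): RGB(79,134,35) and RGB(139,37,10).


Midpoint: each channel = ⌊(C₁+C₂)/2⌋
R: ⌊(79+139)/2⌋ = 109
G: ⌊(134+37)/2⌋ = 85
B: ⌊(35+10)/2⌋ = 22
= RGB(109, 85, 22)


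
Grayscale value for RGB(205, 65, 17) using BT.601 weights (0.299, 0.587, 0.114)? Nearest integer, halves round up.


Gray = 0.299×R + 0.587×G + 0.114×B
Gray = 0.299×205 + 0.587×65 + 0.114×17
Gray = 61.295 + 38.155 + 1.938
Gray = 101.388 → round half up → 101
Gray = 101


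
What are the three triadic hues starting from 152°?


Triadic: equally spaced at 120° intervals
H1 = 152°
H2 = (152 + 120) mod 360 = 272°
H3 = (152 + 240) mod 360 = 32°
Triadic = 152°, 272°, 32°


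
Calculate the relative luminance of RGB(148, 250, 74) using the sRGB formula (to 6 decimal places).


Linearize each channel (sRGB transfer function): c = v/255; c_lin = c/12.92 if c ≤ 0.04045, else ((c+0.055)/1.055)^2.4
  R: 148/255 ≈ 0.580392 > 0.04045 → ((0.580392+0.055)/1.055)^2.4 ≈ 0.296138
  G: 250/255 ≈ 0.980392 > 0.04045 → ((0.980392+0.055)/1.055)^2.4 ≈ 0.955973
  B: 74/255 ≈ 0.290196 > 0.04045 → ((0.290196+0.055)/1.055)^2.4 ≈ 0.068478
R_lin = 0.296138, G_lin = 0.955973, B_lin = 0.068478
L = 0.2126×R + 0.7152×G + 0.0722×B
L = 0.2126×0.296138 + 0.7152×0.955973 + 0.0722×0.068478
L ≈ 0.751615


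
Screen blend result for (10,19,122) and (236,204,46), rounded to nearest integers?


Screen: C = 255 - (255-A)×(255-B)/255, rounded to nearest integer
R: 255 - (255-10)×(255-236)/255 = 255 - 4655/255 ≈ 255 - 18.255 = 236.745 → 237
G: 255 - (255-19)×(255-204)/255 = 255 - 12036/255 ≈ 255 - 47.200 = 207.800 → 208
B: 255 - (255-122)×(255-46)/255 = 255 - 27797/255 ≈ 255 - 109.008 = 145.992 → 146
= RGB(237, 208, 146)


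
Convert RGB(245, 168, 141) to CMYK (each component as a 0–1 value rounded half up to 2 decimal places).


R'=245/255≈0.9608, G'=168/255≈0.6588, B'=141/255≈0.5529
K = 1 - max(R',G',B') = 1 - 245/255 = 10/255 = 0.03921… → 0.04
(1-R'-K)/(1-K) simplifies to (max-R)/max with max = 245:
C = (245-245)/245 = 0/245 = 0 → 0.00
M = (245-168)/245 = 77/245 = 0.31428… → 0.31
Y = (245-141)/245 = 104/245 = 0.42448… → 0.42
= CMYK(0.00, 0.31, 0.42, 0.04)


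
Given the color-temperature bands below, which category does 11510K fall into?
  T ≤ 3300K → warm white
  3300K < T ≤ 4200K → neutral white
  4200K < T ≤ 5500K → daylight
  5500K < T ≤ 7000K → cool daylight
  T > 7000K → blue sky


Temperature: 11510K
11510K > 7000K → blue sky
Classification: blue sky


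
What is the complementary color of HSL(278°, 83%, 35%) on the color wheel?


Complement = opposite side of color wheel = hue + 180°
H' = (278 + 180) mod 360 = 98°
S and L unchanged.
= HSL(98°, 83%, 35%)


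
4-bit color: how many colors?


Colors = 2^bits = 2^4
= 16 colors


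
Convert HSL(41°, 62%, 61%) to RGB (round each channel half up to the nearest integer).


H=41°, S=0.62, L=0.61
C = (1-|2L-1|)×S = (1-|0.22|)×0.62 = 0.4836
H' = H/60 = 41/60 ≈ 0.6833; X = C×(1-|H' mod 2 - 1|) = 0.33046
m = L - C/2 = 0.61 - 0.2418 = 0.3682
Sector ⌊H'⌋ = 0 → (R',G',B') = (0.4836, 0.33046, 0.0)
RGB = ((R'+m)×255, (G'+m)×255, (B'+m)×255) = (217.209, 178.1583, 93.891)
Round half up → RGB(217, 178, 94)


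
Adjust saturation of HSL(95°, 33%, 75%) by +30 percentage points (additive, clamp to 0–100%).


Original S = 33%
Adjustment = +30 percentage points
New S = 33 + (30) = 63
Clamp to [0, 100] → 63
= HSL(95°, 63%, 75%)


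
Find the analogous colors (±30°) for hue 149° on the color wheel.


Base hue: 149°
Left analog: (149 - 30) mod 360 = 119°
Right analog: (149 + 30) mod 360 = 179°
Analogous hues = 119° and 179°


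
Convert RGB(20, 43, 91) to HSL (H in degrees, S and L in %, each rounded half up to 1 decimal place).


Normalize: R'=20/255≈0.0784, G'=43/255≈0.1686, B'=91/255≈0.3569
Max=91/255, Min=20/255, Δ=Max-Min=71/255
L = (Max+Min)/2 = (91+20)/510 = 111/510 = 0.21764… → L = 21.8%
L ≤ 0.5 → S = Δ/(Max+Min) = 71/(91+20) = 71/111 = 0.63963… → S = 64.0%
(the 1/255 factors cancel in S and H, so raw channel differences can be used)
Max is B' → H = 60 × ((R-G)/Δ + 4) = 60 × ((20-43)/71 + 4)
  -23/71 + 4 = -0.3239… + 4 = 3.6760…
  H = 60 × 3.6760… = 220.563…° → H = 220.6°
= HSL(220.6°, 64.0%, 21.8%)
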